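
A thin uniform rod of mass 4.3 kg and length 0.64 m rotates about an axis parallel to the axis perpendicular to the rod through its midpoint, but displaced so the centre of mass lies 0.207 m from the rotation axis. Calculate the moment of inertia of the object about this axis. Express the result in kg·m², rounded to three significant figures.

0.331

I_cm = (1/12)ML² = (1/12)(4.3)(0.64)² = 0.14677 kg·m²; centre at d = 0.207 m, so I = I_cm + Md² gives I = 0.14677 + (4.3)(0.207)² = 0.33102 kg·m².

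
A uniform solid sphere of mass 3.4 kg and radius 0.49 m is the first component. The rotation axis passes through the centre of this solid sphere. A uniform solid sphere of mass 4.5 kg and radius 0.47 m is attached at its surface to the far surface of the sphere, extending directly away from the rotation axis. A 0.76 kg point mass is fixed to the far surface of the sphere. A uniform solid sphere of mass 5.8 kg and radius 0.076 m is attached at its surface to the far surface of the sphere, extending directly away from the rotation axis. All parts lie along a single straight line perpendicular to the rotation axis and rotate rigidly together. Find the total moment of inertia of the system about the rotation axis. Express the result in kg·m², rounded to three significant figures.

19.6

Solid sphere: I_cm = (2/5)MR² = (2/5)(3.4)(0.49)² = 0.32654 kg·m²; axis through the centre, so I = 0.32654 kg·m².
Solid sphere: I_cm = (2/5)MR² = (2/5)(4.5)(0.47)² = 0.39762 kg·m²; centre at d = 0.49 + 0.47 = 0.96 m, so I = I_cm + Md² gives I = 0.39762 + (4.5)(0.96)² = 4.5448 kg·m².
Point mass: I_cm = 0; centre at d = 0.49 + 0.47 + 0.47 = 1.43 m, so I = I_cm + Md² gives I = 0 + (0.76)(1.43)² = 1.5541 kg·m².
Solid sphere: I_cm = (2/5)MR² = (2/5)(5.8)(0.076)² = 0.0134 kg·m²; centre at d = 0.49 + 0.47 + 0.47 + 0.076 = 1.506 m, so I = I_cm + Md² gives I = 0.0134 + (5.8)(1.506)² = 13.168 kg·m².
Total I = 0.32654 + 4.5448 + 1.5541 + 13.168 = 19.593 kg·m².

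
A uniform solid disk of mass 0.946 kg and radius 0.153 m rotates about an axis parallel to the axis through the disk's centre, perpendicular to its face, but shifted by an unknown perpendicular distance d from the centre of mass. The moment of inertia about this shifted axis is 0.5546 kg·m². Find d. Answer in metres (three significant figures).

0.758

About the centre-of-mass axis, I_cm = (1/2)MR² = (1/2)(0.946)(0.153)² = 0.011072 kg·m².
Parallel axis theorem: I = I_cm + Md², so Md² = 0.5546 − 0.011072 = 0.54353 kg·m².
d = √(0.54353 / 0.946) = 0.75799 m.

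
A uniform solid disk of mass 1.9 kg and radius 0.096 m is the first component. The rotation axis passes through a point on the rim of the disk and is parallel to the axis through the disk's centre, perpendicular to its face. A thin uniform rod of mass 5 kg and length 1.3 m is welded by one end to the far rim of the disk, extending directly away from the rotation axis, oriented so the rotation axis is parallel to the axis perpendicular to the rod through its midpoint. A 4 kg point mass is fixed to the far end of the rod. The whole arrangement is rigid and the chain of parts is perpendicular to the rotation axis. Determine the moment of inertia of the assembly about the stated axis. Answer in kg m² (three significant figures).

13.2

Solid disk: I_cm = (1/2)MR² = (1/2)(1.9)(0.096)² = 0.0087552 kg m²; centre at d = 0.096 m, so I = I_cm + Md² gives I = 0.0087552 + (1.9)(0.096)² = 0.026266 kg m².
Thin rod: I_cm = (1/12)ML² = (1/12)(5)(1.3)² = 0.70417 kg m²; centre at d = 0.096 + 0.096 + 0.65 = 0.842 m, so I = I_cm + Md² gives I = 0.70417 + (5)(0.842)² = 4.249 kg m².
Point mass: I_cm = 0; centre at d = 0.096 + 0.096 + 0.65 + 0.65 = 1.492 m, so I = I_cm + Md² gives I = 0 + (4)(1.492)² = 8.9043 kg m².
Total I = 0.026266 + 4.249 + 8.9043 = 13.18 kg m².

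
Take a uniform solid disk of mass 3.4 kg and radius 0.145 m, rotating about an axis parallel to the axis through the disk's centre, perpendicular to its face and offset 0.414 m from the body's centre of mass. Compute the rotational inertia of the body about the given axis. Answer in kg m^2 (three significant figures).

I_cm = (1/2)MR² = (1/2)(3.4)(0.145)² = 0.035742 kg m^2; centre at d = 0.414 m, so I = I_cm + Md² gives I = 0.035742 + (3.4)(0.414)² = 0.61849 kg m^2.

0.618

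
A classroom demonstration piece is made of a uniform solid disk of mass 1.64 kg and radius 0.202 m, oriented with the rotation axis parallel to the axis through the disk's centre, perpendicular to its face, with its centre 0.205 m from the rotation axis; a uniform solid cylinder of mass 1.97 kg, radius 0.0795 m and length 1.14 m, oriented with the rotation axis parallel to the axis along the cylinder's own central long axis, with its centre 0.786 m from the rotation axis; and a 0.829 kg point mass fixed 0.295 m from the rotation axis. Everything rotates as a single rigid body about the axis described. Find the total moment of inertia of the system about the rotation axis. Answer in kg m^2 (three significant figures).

1.40

Solid disk: I_cm = (1/2)MR² = (1/2)(1.64)(0.202)² = 0.033459 kg m^2; centre at d = 0.205 m, so I = I_cm + Md² gives I = 0.033459 + (1.64)(0.205)² = 0.10238 kg m^2.
Solid cylinder: I_cm = (1/2)MR² = (1/2)(1.97)(0.0795)² = 0.0062254 kg m^2; centre at d = 0.786 m, so I = I_cm + Md² gives I = 0.0062254 + (1.97)(0.786)² = 1.2233 kg m^2.
Point mass: I_cm = 0; centre at d = 0.295 m, so I = I_cm + Md² gives I = 0 + (0.829)(0.295)² = 0.072144 kg m^2.
Total I = 0.10238 + 1.2233 + 0.072144 = 1.3978 kg m^2.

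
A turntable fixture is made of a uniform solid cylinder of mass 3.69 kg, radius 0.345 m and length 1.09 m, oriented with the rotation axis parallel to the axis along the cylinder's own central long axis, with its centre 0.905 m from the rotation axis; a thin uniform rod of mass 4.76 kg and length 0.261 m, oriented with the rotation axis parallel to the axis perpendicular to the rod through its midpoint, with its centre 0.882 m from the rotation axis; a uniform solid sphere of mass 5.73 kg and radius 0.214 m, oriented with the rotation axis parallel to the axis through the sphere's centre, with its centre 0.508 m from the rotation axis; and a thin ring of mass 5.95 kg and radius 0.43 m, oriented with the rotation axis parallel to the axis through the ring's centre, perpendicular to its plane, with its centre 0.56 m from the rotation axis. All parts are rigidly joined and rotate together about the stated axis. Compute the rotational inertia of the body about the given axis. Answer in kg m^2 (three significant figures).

11.5

Solid cylinder: I_cm = (1/2)MR² = (1/2)(3.69)(0.345)² = 0.2196 kg m^2; centre at d = 0.905 m, so I = I_cm + Md² gives I = 0.2196 + (3.69)(0.905)² = 3.2418 kg m^2.
Thin rod: I_cm = (1/12)ML² = (1/12)(4.76)(0.261)² = 0.027021 kg m^2; centre at d = 0.882 m, so I = I_cm + Md² gives I = 0.027021 + (4.76)(0.882)² = 3.7299 kg m^2.
Solid sphere: I_cm = (2/5)MR² = (2/5)(5.73)(0.214)² = 0.10496 kg m^2; centre at d = 0.508 m, so I = I_cm + Md² gives I = 0.10496 + (5.73)(0.508)² = 1.5837 kg m^2.
Thin ring: I_cm = MR² = (5.95)(0.43)² = 1.1002 kg m^2; centre at d = 0.56 m, so I = I_cm + Md² gives I = 1.1002 + (5.95)(0.56)² = 2.9661 kg m^2.
Total I = 3.2418 + 3.7299 + 1.5837 + 2.9661 = 11.521 kg m^2.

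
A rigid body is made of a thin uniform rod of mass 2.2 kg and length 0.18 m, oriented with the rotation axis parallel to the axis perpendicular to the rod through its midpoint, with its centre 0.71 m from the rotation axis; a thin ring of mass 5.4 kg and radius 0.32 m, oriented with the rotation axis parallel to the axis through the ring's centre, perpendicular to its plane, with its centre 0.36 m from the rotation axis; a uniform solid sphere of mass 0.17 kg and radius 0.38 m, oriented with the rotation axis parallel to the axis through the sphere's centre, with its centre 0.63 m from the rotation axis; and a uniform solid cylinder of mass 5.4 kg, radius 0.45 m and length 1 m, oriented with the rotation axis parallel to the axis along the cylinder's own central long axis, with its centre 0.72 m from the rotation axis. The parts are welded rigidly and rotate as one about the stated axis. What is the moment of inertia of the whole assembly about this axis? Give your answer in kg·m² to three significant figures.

Thin rod: I_cm = (1/12)ML² = (1/12)(2.2)(0.18)² = 0.00594 kg·m²; centre at d = 0.71 m, so the parallel axis theorem gives I = 0.00594 + (2.2)(0.71)² = 1.115 kg·m².
Thin ring: I_cm = MR² = (5.4)(0.32)² = 0.55296 kg·m²; centre at d = 0.36 m, so the parallel axis theorem gives I = 0.55296 + (5.4)(0.36)² = 1.2528 kg·m².
Solid sphere: I_cm = (2/5)MR² = (2/5)(0.17)(0.38)² = 0.0098192 kg·m²; centre at d = 0.63 m, so the parallel axis theorem gives I = 0.0098192 + (0.17)(0.63)² = 0.077292 kg·m².
Solid cylinder: I_cm = (1/2)MR² = (1/2)(5.4)(0.45)² = 0.54675 kg·m²; centre at d = 0.72 m, so the parallel axis theorem gives I = 0.54675 + (5.4)(0.72)² = 3.3461 kg·m².
Total I = 1.115 + 1.2528 + 0.077292 + 3.3461 = 5.7912 kg·m².

5.79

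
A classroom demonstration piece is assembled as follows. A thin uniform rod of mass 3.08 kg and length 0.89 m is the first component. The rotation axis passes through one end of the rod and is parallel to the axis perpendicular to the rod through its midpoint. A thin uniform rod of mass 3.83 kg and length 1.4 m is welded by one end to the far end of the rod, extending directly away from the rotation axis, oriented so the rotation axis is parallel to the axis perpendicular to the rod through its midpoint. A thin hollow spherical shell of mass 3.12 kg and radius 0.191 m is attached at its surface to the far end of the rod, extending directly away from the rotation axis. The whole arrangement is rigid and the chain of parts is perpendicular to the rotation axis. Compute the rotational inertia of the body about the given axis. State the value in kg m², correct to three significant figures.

Thin rod: I_cm = (1/12)ML² = (1/12)(3.08)(0.89)² = 0.20331 kg m²; centre at d = 0.445 m, so I = I_cm + Md² gives I = 0.20331 + (3.08)(0.445)² = 0.81322 kg m².
Thin rod: I_cm = (1/12)ML² = (1/12)(3.83)(1.4)² = 0.62557 kg m²; centre at d = 0.445 + 0.445 + 0.7 = 1.59 m, so I = I_cm + Md² gives I = 0.62557 + (3.83)(1.59)² = 10.308 kg m².
Spherical shell: I_cm = (2/3)MR² = (2/3)(3.12)(0.191)² = 0.07588 kg m²; centre at d = 0.445 + 0.445 + 0.7 + 0.7 + 0.191 = 2.481 m, so I = I_cm + Md² gives I = 0.07588 + (3.12)(2.481)² = 19.281 kg m².
Total I = 0.81322 + 10.308 + 19.281 = 30.402 kg m².

30.4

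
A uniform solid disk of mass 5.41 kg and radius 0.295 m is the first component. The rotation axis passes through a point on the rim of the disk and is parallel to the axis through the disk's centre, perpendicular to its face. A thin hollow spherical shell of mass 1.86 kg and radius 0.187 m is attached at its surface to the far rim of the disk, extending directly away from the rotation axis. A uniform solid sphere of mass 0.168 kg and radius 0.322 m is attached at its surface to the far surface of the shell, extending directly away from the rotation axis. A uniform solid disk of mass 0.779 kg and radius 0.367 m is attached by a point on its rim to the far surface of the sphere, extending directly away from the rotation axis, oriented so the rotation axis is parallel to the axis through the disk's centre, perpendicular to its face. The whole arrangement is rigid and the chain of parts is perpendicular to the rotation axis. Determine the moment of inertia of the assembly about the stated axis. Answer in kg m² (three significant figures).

5.25

Solid disk: I_cm = (1/2)MR² = (1/2)(5.41)(0.295)² = 0.2354 kg m²; centre at d = 0.295 m, so I = I_cm + Md² gives I = 0.2354 + (5.41)(0.295)² = 0.70621 kg m².
Spherical shell: I_cm = (2/3)MR² = (2/3)(1.86)(0.187)² = 0.043362 kg m²; centre at d = 0.295 + 0.295 + 0.187 = 0.777 m, so I = I_cm + Md² gives I = 0.043362 + (1.86)(0.777)² = 1.1663 kg m².
Solid sphere: I_cm = (2/5)MR² = (2/5)(0.168)(0.322)² = 0.0069676 kg m²; centre at d = 0.295 + 0.295 + 0.187 + 0.187 + 0.322 = 1.286 m, so I = I_cm + Md² gives I = 0.0069676 + (0.168)(1.286)² = 0.28481 kg m².
Solid disk: I_cm = (1/2)MR² = (1/2)(0.779)(0.367)² = 0.052461 kg m²; centre at d = 0.295 + 0.295 + 0.187 + 0.187 + 0.322 + 0.322 + 0.367 = 1.975 m, so I = I_cm + Md² gives I = 0.052461 + (0.779)(1.975)² = 3.091 kg m².
Total I = 0.70621 + 1.1663 + 0.28481 + 3.091 = 5.2484 kg m².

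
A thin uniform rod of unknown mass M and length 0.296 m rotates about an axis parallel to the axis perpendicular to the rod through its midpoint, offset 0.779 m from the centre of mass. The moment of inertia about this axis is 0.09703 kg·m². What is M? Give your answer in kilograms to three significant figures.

0.158

I = I_cm + Md² = (1/12)ML² + Md² = M·[0.0833333·(0.296)² + (0.779)²] = M·0.61414.
So M = 0.09703 / 0.61414 = 0.15799 kg.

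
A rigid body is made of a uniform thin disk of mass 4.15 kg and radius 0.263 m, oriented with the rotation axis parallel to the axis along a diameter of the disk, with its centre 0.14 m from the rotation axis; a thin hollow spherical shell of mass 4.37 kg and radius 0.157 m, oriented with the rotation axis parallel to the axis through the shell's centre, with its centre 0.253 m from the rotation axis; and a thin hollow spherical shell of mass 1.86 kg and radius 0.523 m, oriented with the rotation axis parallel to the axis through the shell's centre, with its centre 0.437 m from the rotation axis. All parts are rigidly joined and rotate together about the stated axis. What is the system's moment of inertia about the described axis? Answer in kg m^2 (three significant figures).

1.20

Thin disk: I_cm = (1/4)MR² = (1/4)(4.15)(0.263)² = 0.071763 kg m^2; centre at d = 0.14 m, so the parallel axis theorem gives I = 0.071763 + (4.15)(0.14)² = 0.1531 kg m^2.
Spherical shell: I_cm = (2/3)MR² = (2/3)(4.37)(0.157)² = 0.071811 kg m^2; centre at d = 0.253 m, so the parallel axis theorem gives I = 0.071811 + (4.37)(0.253)² = 0.35153 kg m^2.
Spherical shell: I_cm = (2/3)MR² = (2/3)(1.86)(0.523)² = 0.33918 kg m^2; centre at d = 0.437 m, so the parallel axis theorem gives I = 0.33918 + (1.86)(0.437)² = 0.69438 kg m^2.
Total I = 0.1531 + 0.35153 + 0.69438 = 1.199 kg m^2.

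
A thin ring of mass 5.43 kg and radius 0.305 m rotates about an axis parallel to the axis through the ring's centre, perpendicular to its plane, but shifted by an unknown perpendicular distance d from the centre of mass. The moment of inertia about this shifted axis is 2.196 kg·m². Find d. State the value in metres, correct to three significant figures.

0.558

About the centre-of-mass axis, I_cm = MR² = (5.43)(0.305)² = 0.50513 kg·m².
Parallel axis theorem: I = I_cm + Md², so Md² = 2.196 − 0.50513 = 1.6909 kg·m².
d = √(1.6909 / 5.43) = 0.55803 m.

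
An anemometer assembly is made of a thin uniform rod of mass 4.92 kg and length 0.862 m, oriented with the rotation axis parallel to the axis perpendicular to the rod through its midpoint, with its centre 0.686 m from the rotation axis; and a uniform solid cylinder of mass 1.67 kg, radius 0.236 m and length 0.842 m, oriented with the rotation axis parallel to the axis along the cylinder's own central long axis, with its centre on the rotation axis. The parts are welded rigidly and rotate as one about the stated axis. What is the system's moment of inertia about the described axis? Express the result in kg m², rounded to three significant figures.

Thin rod: I_cm = (1/12)ML² = (1/12)(4.92)(0.862)² = 0.30465 kg m²; centre at d = 0.686 m, so the parallel axis theorem gives I = 0.30465 + (4.92)(0.686)² = 2.62 kg m².
Solid cylinder: I_cm = (1/2)MR² = (1/2)(1.67)(0.236)² = 0.046506 kg m²; axis through the centre, so I = 0.046506 kg m².
Total I = 2.62 + 0.046506 = 2.6665 kg m².

2.67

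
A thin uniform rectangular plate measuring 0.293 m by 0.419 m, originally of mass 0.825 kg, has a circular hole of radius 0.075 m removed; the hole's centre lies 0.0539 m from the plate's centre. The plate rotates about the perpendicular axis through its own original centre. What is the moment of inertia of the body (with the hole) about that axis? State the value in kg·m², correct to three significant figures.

Unpierced body about its centre: I₀ = (1/12)M(a²+b²) = (1/12)(0.825)[(0.293)² + (0.419)²] = 0.017972 kg·m².
The removed disk has mass m = M·πr²/(ab) = (0.825)·π(0.075)²/(0.293·0.419) = 0.11875 kg (same uniform areal density).
Its moment of inertia about the rotation axis (parallel-axis theorem): I_hole = (1/2)mr² + md² = (1/2)(0.11875)(0.075)² + (0.11875)(0.0539)² = 0.000679 kg·m².
Treating the hole as negative mass, I = I₀ − I_hole = 0.017972 − 0.000679 = 0.017293 kg·m².

0.0173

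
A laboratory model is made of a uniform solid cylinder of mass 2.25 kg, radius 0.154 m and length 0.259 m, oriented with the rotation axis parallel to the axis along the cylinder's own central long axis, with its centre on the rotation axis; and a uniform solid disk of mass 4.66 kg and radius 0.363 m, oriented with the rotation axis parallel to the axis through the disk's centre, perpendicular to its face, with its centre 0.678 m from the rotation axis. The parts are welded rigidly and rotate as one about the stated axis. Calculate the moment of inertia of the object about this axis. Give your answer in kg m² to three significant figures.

2.48

Solid cylinder: I_cm = (1/2)MR² = (1/2)(2.25)(0.154)² = 0.026681 kg m²; axis through the centre, so I = 0.026681 kg m².
Solid disk: I_cm = (1/2)MR² = (1/2)(4.66)(0.363)² = 0.30702 kg m²; centre at d = 0.678 m, so the parallel axis theorem gives I = 0.30702 + (4.66)(0.678)² = 2.4491 kg m².
Total I = 0.026681 + 2.4491 = 2.4758 kg m².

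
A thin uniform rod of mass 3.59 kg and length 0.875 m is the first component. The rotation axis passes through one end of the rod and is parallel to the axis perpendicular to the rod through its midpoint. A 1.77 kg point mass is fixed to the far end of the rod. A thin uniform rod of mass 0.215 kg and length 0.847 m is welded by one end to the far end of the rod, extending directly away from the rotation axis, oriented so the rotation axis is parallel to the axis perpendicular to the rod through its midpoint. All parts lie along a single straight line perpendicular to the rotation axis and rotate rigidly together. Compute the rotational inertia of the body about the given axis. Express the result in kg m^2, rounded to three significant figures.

Thin rod: I_cm = (1/12)ML² = (1/12)(3.59)(0.875)² = 0.22905 kg m^2; centre at d = 0.4375 m, so I = I_cm + Md² gives I = 0.22905 + (3.59)(0.4375)² = 0.9162 kg m^2.
Point mass: I_cm = 0; centre at d = 0.4375 + 0.4375 = 0.875 m, so I = I_cm + Md² gives I = 0 + (1.77)(0.875)² = 1.3552 kg m^2.
Thin rod: I_cm = (1/12)ML² = (1/12)(0.215)(0.847)² = 0.012854 kg m^2; centre at d = 0.4375 + 0.4375 + 0.4235 = 1.2985 m, so I = I_cm + Md² gives I = 0.012854 + (0.215)(1.2985)² = 0.37537 kg m^2.
Total I = 0.9162 + 1.3552 + 0.37537 = 2.6467 kg m^2.

2.65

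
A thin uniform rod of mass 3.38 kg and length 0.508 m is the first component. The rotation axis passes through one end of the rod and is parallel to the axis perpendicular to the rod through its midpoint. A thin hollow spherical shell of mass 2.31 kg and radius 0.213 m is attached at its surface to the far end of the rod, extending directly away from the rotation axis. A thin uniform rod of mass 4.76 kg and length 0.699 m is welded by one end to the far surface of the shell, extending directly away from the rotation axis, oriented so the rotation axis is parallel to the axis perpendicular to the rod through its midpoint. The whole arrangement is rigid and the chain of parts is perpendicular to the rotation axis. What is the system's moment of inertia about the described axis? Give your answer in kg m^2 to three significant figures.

Thin rod: I_cm = (1/12)ML² = (1/12)(3.38)(0.508)² = 0.072688 kg m^2; centre at d = 0.254 m, so I = I_cm + Md² gives I = 0.072688 + (3.38)(0.254)² = 0.29075 kg m^2.
Spherical shell: I_cm = (2/3)MR² = (2/3)(2.31)(0.213)² = 0.069868 kg m^2; centre at d = 0.254 + 0.254 + 0.213 = 0.721 m, so I = I_cm + Md² gives I = 0.069868 + (2.31)(0.721)² = 1.2707 kg m^2.
Thin rod: I_cm = (1/12)ML² = (1/12)(4.76)(0.699)² = 0.19381 kg m^2; centre at d = 0.254 + 0.254 + 0.213 + 0.213 + 0.3495 = 1.2835 m, so I = I_cm + Md² gives I = 0.19381 + (4.76)(1.2835)² = 8.0353 kg m^2.
Total I = 0.29075 + 1.2707 + 8.0353 = 9.5968 kg m^2.

9.60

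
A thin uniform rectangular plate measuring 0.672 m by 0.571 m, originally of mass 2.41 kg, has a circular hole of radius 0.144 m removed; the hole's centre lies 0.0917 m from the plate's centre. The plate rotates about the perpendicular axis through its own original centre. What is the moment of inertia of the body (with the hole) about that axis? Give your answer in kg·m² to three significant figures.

0.148

Unpierced body about its centre: I₀ = (1/12)M(a²+b²) = (1/12)(2.41)[(0.672)² + (0.571)²] = 0.15617 kg·m².
The removed disk has mass m = M·πr²/(ab) = (2.41)·π(0.144)²/(0.672·0.571) = 0.40915 kg (same uniform areal density).
Its moment of inertia about the rotation axis (parallel-axis theorem): I_hole = (1/2)mr² + md² = (1/2)(0.40915)(0.144)² + (0.40915)(0.0917)² = 0.0076826 kg·m².
Treating the hole as negative mass, I = I₀ − I_hole = 0.15617 − 0.0076826 = 0.14849 kg·m².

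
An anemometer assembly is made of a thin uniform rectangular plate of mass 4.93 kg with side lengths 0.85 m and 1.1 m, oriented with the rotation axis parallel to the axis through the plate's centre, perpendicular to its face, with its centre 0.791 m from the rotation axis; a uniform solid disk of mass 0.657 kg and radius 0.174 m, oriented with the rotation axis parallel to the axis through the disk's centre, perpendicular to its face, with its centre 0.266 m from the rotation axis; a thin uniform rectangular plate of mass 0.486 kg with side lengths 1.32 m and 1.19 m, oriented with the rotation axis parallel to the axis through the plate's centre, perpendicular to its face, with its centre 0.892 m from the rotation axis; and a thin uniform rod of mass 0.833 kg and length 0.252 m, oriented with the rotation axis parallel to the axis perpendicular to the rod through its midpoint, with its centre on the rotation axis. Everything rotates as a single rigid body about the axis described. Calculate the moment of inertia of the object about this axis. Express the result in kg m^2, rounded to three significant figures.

Rectangular plate: I_cm = (1/12)M(a²+b²) = (1/12)(4.93)[(0.85)² + (1.1)²] = 0.79394 kg m^2; centre at d = 0.791 m, so I = I_cm + Md² gives I = 0.79394 + (4.93)(0.791)² = 3.8785 kg m^2.
Solid disk: I_cm = (1/2)MR² = (1/2)(0.657)(0.174)² = 0.0099457 kg m^2; centre at d = 0.266 m, so I = I_cm + Md² gives I = 0.0099457 + (0.657)(0.266)² = 0.056432 kg m^2.
Rectangular plate: I_cm = (1/12)M(a²+b²) = (1/12)(0.486)[(1.32)² + (1.19)²] = 0.12792 kg m^2; centre at d = 0.892 m, so I = I_cm + Md² gives I = 0.12792 + (0.486)(0.892)² = 0.51461 kg m^2.
Thin rod: I_cm = (1/12)ML² = (1/12)(0.833)(0.252)² = 0.0044082 kg m^2; axis through the centre, so I = 0.0044082 kg m^2.
Total I = 3.8785 + 0.056432 + 0.51461 + 0.0044082 = 4.454 kg m^2.

4.45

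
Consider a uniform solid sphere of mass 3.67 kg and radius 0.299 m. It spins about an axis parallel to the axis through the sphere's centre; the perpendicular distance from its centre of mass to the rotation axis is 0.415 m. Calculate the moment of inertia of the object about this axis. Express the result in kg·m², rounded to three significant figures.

0.763

I_cm = (2/5)MR² = (2/5)(3.67)(0.299)² = 0.13124 kg·m²; centre at d = 0.415 m, so the parallel axis theorem gives I = 0.13124 + (3.67)(0.415)² = 0.76331 kg·m².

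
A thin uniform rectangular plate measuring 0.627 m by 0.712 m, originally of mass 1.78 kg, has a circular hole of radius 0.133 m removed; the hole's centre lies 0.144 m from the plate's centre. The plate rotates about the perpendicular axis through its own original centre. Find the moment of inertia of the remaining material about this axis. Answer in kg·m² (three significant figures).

0.127

Unpierced body about its centre: I₀ = (1/12)M(a²+b²) = (1/12)(1.78)[(0.627)² + (0.712)²] = 0.13351 kg·m².
The removed disk has mass m = M·πr²/(ab) = (1.78)·π(0.133)²/(0.627·0.712) = 0.22158 kg (same uniform areal density).
Its moment of inertia about the rotation axis (parallel-axis theorem): I_hole = (1/2)mr² + md² = (1/2)(0.22158)(0.133)² + (0.22158)(0.144)² = 0.0065544 kg·m².
Treating the hole as negative mass, I = I₀ − I_hole = 0.13351 − 0.0065544 = 0.12696 kg·m².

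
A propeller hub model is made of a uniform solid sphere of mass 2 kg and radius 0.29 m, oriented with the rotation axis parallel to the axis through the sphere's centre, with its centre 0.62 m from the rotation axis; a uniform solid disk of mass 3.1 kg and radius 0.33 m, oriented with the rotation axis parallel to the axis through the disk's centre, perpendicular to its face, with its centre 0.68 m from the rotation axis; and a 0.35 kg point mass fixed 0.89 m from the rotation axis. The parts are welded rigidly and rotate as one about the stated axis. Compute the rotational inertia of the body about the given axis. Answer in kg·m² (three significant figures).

Solid sphere: I_cm = (2/5)MR² = (2/5)(2)(0.29)² = 0.06728 kg·m²; centre at d = 0.62 m, so I = I_cm + Md² gives I = 0.06728 + (2)(0.62)² = 0.83608 kg·m².
Solid disk: I_cm = (1/2)MR² = (1/2)(3.1)(0.33)² = 0.1688 kg·m²; centre at d = 0.68 m, so I = I_cm + Md² gives I = 0.1688 + (3.1)(0.68)² = 1.6022 kg·m².
Point mass: I_cm = 0; centre at d = 0.89 m, so I = I_cm + Md² gives I = 0 + (0.35)(0.89)² = 0.27724 kg·m².
Total I = 0.83608 + 1.6022 + 0.27724 = 2.7156 kg·m².

2.72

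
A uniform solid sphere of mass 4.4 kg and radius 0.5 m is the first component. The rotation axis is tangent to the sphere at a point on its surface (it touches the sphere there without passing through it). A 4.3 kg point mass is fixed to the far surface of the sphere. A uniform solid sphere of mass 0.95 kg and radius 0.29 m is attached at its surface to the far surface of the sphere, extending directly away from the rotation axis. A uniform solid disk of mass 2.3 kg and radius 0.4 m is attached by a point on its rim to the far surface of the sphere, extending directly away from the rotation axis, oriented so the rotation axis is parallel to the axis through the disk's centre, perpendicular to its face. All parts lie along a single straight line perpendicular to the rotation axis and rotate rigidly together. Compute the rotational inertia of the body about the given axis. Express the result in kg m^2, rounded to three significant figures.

16.7

Solid sphere: I_cm = (2/5)MR² = (2/5)(4.4)(0.5)² = 0.44 kg m^2; centre at d = 0.5 m, so I = I_cm + Md² gives I = 0.44 + (4.4)(0.5)² = 1.54 kg m^2.
Point mass: I_cm = 0; centre at d = 0.5 + 0.5 = 1 m, so I = I_cm + Md² gives I = 0 + (4.3)(1)² = 4.3 kg m^2.
Solid sphere: I_cm = (2/5)MR² = (2/5)(0.95)(0.29)² = 0.031958 kg m^2; centre at d = 0.5 + 0.5 + 0.29 = 1.29 m, so I = I_cm + Md² gives I = 0.031958 + (0.95)(1.29)² = 1.6129 kg m^2.
Solid disk: I_cm = (1/2)MR² = (1/2)(2.3)(0.4)² = 0.184 kg m^2; centre at d = 0.5 + 0.5 + 0.29 + 0.29 + 0.4 = 1.98 m, so I = I_cm + Md² gives I = 0.184 + (2.3)(1.98)² = 9.2009 kg m^2.
Total I = 1.54 + 4.3 + 1.6129 + 9.2009 = 16.654 kg m^2.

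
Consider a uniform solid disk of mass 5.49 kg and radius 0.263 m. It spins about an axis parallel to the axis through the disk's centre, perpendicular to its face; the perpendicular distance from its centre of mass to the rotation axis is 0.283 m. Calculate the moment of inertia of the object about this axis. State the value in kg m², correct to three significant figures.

I_cm = (1/2)MR² = (1/2)(5.49)(0.263)² = 0.18987 kg m²; centre at d = 0.283 m, so the parallel axis theorem gives I = 0.18987 + (5.49)(0.283)² = 0.62956 kg m².

0.630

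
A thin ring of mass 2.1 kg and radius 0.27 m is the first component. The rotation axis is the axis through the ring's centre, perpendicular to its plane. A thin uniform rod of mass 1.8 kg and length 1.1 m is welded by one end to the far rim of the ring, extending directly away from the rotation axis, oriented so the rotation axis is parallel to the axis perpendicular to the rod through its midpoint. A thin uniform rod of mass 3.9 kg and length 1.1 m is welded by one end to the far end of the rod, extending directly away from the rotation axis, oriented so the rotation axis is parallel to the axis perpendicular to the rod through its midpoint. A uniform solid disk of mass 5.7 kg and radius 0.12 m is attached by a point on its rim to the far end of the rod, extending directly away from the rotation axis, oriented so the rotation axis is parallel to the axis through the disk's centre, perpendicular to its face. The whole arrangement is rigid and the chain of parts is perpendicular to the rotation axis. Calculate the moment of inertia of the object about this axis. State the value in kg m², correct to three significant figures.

54.6

Thin ring: I_cm = MR² = (2.1)(0.27)² = 0.15309 kg m²; axis through the centre, so I = 0.15309 kg m².
Thin rod: I_cm = (1/12)ML² = (1/12)(1.8)(1.1)² = 0.1815 kg m²; centre at d = 0.27 + 0.55 = 0.82 m, so the parallel axis theorem gives I = 0.1815 + (1.8)(0.82)² = 1.3918 kg m².
Thin rod: I_cm = (1/12)ML² = (1/12)(3.9)(1.1)² = 0.39325 kg m²; centre at d = 0.27 + 0.55 + 0.55 + 0.55 = 1.92 m, so the parallel axis theorem gives I = 0.39325 + (3.9)(1.92)² = 14.77 kg m².
Solid disk: I_cm = (1/2)MR² = (1/2)(5.7)(0.12)² = 0.04104 kg m²; centre at d = 0.27 + 0.55 + 0.55 + 0.55 + 0.55 + 0.12 = 2.59 m, so the parallel axis theorem gives I = 0.04104 + (5.7)(2.59)² = 38.277 kg m².
Total I = 0.15309 + 1.3918 + 14.77 + 38.277 = 54.592 kg m².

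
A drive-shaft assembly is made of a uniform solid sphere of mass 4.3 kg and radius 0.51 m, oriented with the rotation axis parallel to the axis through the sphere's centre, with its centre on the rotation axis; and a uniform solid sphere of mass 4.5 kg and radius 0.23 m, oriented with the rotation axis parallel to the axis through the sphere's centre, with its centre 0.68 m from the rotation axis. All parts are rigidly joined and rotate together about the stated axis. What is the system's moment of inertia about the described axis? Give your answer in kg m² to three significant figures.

Solid sphere: I_cm = (2/5)MR² = (2/5)(4.3)(0.51)² = 0.44737 kg m²; axis through the centre, so I = 0.44737 kg m².
Solid sphere: I_cm = (2/5)MR² = (2/5)(4.5)(0.23)² = 0.09522 kg m²; centre at d = 0.68 m, so the parallel axis theorem gives I = 0.09522 + (4.5)(0.68)² = 2.176 kg m².
Total I = 0.44737 + 2.176 = 2.6234 kg m².

2.62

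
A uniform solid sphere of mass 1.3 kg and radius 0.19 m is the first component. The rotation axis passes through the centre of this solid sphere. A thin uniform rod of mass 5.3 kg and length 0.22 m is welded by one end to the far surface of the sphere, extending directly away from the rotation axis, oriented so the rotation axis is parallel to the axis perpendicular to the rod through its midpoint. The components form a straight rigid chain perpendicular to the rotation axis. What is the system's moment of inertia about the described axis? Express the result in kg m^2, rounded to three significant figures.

Solid sphere: I_cm = (2/5)MR² = (2/5)(1.3)(0.19)² = 0.018772 kg m^2; axis through the centre, so I = 0.018772 kg m^2.
Thin rod: I_cm = (1/12)ML² = (1/12)(5.3)(0.22)² = 0.021377 kg m^2; centre at d = 0.19 + 0.11 = 0.3 m, so the parallel axis theorem gives I = 0.021377 + (5.3)(0.3)² = 0.49838 kg m^2.
Total I = 0.018772 + 0.49838 = 0.51715 kg m^2.

0.517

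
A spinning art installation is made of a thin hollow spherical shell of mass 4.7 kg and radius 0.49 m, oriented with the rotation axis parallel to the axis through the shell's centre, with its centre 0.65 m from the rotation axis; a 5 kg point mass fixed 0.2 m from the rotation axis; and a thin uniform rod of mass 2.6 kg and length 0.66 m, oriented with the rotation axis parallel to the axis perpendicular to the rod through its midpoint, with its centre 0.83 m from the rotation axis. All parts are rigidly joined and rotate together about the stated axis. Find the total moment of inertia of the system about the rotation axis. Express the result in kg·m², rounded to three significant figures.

4.82

Spherical shell: I_cm = (2/3)MR² = (2/3)(4.7)(0.49)² = 0.75231 kg·m²; centre at d = 0.65 m, so I = I_cm + Md² gives I = 0.75231 + (4.7)(0.65)² = 2.7381 kg·m².
Point mass: I_cm = 0; centre at d = 0.2 m, so I = I_cm + Md² gives I = 0 + (5)(0.2)² = 0.2 kg·m².
Thin rod: I_cm = (1/12)ML² = (1/12)(2.6)(0.66)² = 0.09438 kg·m²; centre at d = 0.83 m, so I = I_cm + Md² gives I = 0.09438 + (2.6)(0.83)² = 1.8855 kg·m².
Total I = 2.7381 + 0.2 + 1.8855 = 4.8236 kg·m².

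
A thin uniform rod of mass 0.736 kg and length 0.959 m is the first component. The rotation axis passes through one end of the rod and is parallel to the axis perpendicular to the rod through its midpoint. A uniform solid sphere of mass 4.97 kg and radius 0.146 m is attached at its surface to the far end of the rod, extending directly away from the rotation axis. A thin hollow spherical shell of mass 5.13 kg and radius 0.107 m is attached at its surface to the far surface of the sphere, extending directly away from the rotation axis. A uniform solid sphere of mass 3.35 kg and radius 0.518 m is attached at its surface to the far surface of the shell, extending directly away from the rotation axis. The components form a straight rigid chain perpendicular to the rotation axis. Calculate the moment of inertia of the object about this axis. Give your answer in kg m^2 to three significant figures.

29.4

Thin rod: I_cm = (1/12)ML² = (1/12)(0.736)(0.959)² = 0.056407 kg m^2; centre at d = 0.4795 m, so I = I_cm + Md² gives I = 0.056407 + (0.736)(0.4795)² = 0.22563 kg m^2.
Solid sphere: I_cm = (2/5)MR² = (2/5)(4.97)(0.146)² = 0.042376 kg m^2; centre at d = 0.4795 + 0.4795 + 0.146 = 1.105 m, so I = I_cm + Md² gives I = 0.042376 + (4.97)(1.105)² = 6.1109 kg m^2.
Spherical shell: I_cm = (2/3)MR² = (2/3)(5.13)(0.107)² = 0.039156 kg m^2; centre at d = 0.4795 + 0.4795 + 0.146 + 0.146 + 0.107 = 1.358 m, so I = I_cm + Md² gives I = 0.039156 + (5.13)(1.358)² = 9.4997 kg m^2.
Solid sphere: I_cm = (2/5)MR² = (2/5)(3.35)(0.518)² = 0.35955 kg m^2; centre at d = 0.4795 + 0.4795 + 0.146 + 0.146 + 0.107 + 0.107 + 0.518 = 1.983 m, so I = I_cm + Md² gives I = 0.35955 + (3.35)(1.983)² = 13.533 kg m^2.
Total I = 0.22563 + 6.1109 + 9.4997 + 13.533 = 29.369 kg m^2.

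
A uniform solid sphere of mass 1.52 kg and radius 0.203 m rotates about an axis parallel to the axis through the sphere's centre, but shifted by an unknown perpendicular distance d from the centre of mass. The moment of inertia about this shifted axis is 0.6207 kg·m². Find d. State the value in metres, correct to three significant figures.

0.626

About the centre-of-mass axis, I_cm = (2/5)MR² = (2/5)(1.52)(0.203)² = 0.025055 kg·m².
Parallel axis theorem: I = I_cm + Md², so Md² = 0.6207 − 0.025055 = 0.59564 kg·m².
d = √(0.59564 / 1.52) = 0.626 m.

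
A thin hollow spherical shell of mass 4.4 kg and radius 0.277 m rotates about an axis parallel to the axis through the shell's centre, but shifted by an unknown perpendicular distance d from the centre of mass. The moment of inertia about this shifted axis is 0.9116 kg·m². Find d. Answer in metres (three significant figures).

0.395

About the centre-of-mass axis, I_cm = (2/3)MR² = (2/3)(4.4)(0.277)² = 0.22507 kg·m².
Parallel axis theorem: I = I_cm + Md², so Md² = 0.9116 − 0.22507 = 0.68653 kg·m².
d = √(0.68653 / 4.4) = 0.39501 m.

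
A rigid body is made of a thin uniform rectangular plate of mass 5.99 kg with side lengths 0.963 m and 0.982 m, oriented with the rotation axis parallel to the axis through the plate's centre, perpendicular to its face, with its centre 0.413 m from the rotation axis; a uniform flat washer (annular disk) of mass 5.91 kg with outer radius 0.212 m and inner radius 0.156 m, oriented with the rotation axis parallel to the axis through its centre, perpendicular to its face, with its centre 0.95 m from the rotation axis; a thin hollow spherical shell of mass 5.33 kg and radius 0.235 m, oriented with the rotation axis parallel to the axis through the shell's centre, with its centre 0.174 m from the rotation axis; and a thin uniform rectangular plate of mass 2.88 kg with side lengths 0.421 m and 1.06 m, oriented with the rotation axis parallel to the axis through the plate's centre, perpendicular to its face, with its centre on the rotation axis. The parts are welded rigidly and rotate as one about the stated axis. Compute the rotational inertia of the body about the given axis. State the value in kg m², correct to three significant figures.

Rectangular plate: I_cm = (1/12)M(a²+b²) = (1/12)(5.99)[(0.963)² + (0.982)²] = 0.94427 kg m²; centre at d = 0.413 m, so the parallel axis theorem gives I = 0.94427 + (5.99)(0.413)² = 1.966 kg m².
Annular disk: I_cm = (1/2)M(R²+r²) = (1/2)(5.91)[(0.212)² + (0.156)²] = 0.20472 kg m²; centre at d = 0.95 m, so the parallel axis theorem gives I = 0.20472 + (5.91)(0.95)² = 5.5385 kg m².
Spherical shell: I_cm = (2/3)MR² = (2/3)(5.33)(0.235)² = 0.19623 kg m²; centre at d = 0.174 m, so the parallel axis theorem gives I = 0.19623 + (5.33)(0.174)² = 0.3576 kg m².
Rectangular plate: I_cm = (1/12)M(a²+b²) = (1/12)(2.88)[(0.421)² + (1.06)²] = 0.3122 kg m²; axis through the centre, so I = 0.3122 kg m².
Total I = 1.966 + 5.5385 + 0.3576 + 0.3122 = 8.1743 kg m².

8.17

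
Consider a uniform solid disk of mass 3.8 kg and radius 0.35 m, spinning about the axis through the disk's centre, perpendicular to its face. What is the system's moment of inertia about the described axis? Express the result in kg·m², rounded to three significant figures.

I_cm = (1/2)MR² = (1/2)(3.8)(0.35)² = 0.23275 kg·m²; axis through the centre, so I = 0.23275 kg·m².

0.233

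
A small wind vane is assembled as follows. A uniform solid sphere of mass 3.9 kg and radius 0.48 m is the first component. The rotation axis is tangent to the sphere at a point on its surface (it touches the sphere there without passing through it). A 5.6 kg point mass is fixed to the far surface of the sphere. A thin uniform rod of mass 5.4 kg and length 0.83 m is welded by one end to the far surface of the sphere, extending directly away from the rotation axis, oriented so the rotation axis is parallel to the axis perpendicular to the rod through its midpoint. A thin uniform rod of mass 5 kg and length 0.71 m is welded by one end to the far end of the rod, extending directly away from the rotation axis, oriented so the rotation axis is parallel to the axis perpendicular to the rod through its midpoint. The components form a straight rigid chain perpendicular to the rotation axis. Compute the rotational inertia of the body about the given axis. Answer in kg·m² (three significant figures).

40.2

Solid sphere: I_cm = (2/5)MR² = (2/5)(3.9)(0.48)² = 0.35942 kg·m²; centre at d = 0.48 m, so the parallel axis theorem gives I = 0.35942 + (3.9)(0.48)² = 1.258 kg·m².
Point mass: I_cm = 0; centre at d = 0.48 + 0.48 = 0.96 m, so the parallel axis theorem gives I = 0 + (5.6)(0.96)² = 5.161 kg·m².
Thin rod: I_cm = (1/12)ML² = (1/12)(5.4)(0.83)² = 0.31 kg·m²; centre at d = 0.48 + 0.48 + 0.415 = 1.375 m, so the parallel axis theorem gives I = 0.31 + (5.4)(1.375)² = 10.519 kg·m².
Thin rod: I_cm = (1/12)ML² = (1/12)(5)(0.71)² = 0.21004 kg·m²; centre at d = 0.48 + 0.48 + 0.415 + 0.415 + 0.355 = 2.145 m, so the parallel axis theorem gives I = 0.21004 + (5)(2.145)² = 23.215 kg·m².
Total I = 1.258 + 5.161 + 10.519 + 23.215 = 40.153 kg·m².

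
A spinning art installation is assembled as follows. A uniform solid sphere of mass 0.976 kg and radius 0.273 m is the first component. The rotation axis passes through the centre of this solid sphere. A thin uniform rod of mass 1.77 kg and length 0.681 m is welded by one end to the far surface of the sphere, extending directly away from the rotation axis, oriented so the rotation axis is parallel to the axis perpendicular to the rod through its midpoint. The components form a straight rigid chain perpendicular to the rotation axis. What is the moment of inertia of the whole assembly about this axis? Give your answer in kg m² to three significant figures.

0.764

Solid sphere: I_cm = (2/5)MR² = (2/5)(0.976)(0.273)² = 0.029096 kg m²; axis through the centre, so I = 0.029096 kg m².
Thin rod: I_cm = (1/12)ML² = (1/12)(1.77)(0.681)² = 0.068405 kg m²; centre at d = 0.273 + 0.3405 = 0.6135 m, so the parallel axis theorem gives I = 0.068405 + (1.77)(0.6135)² = 0.7346 kg m².
Total I = 0.029096 + 0.7346 = 0.7637 kg m².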